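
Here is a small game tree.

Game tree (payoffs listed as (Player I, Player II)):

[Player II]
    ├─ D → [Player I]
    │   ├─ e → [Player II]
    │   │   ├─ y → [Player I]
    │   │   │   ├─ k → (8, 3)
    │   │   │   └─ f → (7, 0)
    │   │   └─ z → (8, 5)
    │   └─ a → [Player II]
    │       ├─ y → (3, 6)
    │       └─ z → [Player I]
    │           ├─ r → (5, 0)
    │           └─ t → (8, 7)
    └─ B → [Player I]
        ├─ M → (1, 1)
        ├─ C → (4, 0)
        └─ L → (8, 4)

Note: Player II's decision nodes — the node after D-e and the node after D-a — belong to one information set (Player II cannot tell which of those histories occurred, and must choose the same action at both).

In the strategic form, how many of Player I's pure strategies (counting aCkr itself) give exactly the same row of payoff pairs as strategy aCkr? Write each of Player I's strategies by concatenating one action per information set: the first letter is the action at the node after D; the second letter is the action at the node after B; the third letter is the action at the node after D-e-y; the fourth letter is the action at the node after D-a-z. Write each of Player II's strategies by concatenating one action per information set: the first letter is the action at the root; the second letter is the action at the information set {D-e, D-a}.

2

Row for aCkr (columns Dy, Dz, By, Bz): (3,6) (5,0) (4,0) (4,0).
Under aCkr, Player I's choice at the node after D-e-y can never be reached regardless of what Player II does, so varying those choices leaves every outcome unchanged.
Holding the reachable choices fixed and varying the unreachable one freely already gives 2 equivalent strategies.
No other strategy reproduces this row, so those 2 are the full class: aCkr, aCfr.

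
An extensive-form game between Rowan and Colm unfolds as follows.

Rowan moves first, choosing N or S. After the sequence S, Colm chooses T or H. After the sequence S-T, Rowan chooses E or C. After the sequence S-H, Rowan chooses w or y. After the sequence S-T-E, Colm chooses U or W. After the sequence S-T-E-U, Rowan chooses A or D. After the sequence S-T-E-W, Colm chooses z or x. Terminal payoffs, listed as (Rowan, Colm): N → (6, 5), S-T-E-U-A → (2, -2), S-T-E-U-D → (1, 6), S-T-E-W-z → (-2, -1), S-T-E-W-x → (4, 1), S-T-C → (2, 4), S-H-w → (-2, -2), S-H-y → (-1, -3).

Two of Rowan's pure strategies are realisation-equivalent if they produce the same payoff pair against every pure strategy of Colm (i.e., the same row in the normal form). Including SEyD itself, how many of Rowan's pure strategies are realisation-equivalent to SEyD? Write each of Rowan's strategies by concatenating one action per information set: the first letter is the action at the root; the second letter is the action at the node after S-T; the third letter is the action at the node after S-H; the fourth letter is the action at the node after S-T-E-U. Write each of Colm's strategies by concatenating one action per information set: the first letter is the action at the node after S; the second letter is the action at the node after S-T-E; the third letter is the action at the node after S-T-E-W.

Row for SEyD (columns TUz, TUx, TWz, TWx, HUz, HUx, HWz, HWx): (1,6) (1,6) (-2,-1) (4,1) (-1,-3) (-1,-3) (-1,-3) (-1,-3).
Every one of Rowan's information sets is on the play path for some reply by Colm when Rowan follows SEyD.
Changing the action at any of them therefore changes at least one column, so only SEyD itself gives this row.

1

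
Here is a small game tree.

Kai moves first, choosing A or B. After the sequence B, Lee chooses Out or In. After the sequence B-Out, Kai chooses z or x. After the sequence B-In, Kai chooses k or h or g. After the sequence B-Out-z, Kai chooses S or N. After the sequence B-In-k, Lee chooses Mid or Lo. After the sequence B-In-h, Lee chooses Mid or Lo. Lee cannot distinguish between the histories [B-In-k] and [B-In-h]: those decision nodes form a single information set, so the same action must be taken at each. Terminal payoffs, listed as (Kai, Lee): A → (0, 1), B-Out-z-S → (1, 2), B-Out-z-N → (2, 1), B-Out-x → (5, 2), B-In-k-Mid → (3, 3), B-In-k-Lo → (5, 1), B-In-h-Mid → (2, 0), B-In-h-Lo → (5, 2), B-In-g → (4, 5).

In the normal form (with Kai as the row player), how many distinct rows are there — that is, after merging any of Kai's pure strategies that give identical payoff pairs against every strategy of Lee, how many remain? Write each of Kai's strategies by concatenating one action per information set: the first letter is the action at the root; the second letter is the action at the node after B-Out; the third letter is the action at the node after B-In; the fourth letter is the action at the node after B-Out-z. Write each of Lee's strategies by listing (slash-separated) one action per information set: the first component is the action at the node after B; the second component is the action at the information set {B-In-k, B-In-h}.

Kai has 24 pure strategies: AzkS, AzkN, AzhS, AzhN, AzgS, AzgN, AxkS, AxkN, AxhS, AxhN, AxgS, AxgN, BzkS, BzkN, BzhS, BzhN, BzgS, BzgN, BxkS, BxkN, BxhS, BxhN, BxgS, BxgN. Columns: Out/Mid, Out/Lo, In/Mid, In/Lo.
{AzkS, AzkN, AzhS, AzhN, AzgS, AzgN, AxkS, AxkN, AxhS, AxhN, AxgS, AxgN} → row (0,1) (0,1) (0,1) (0,1)
{BzkS} → row (1,2) (1,2) (3,3) (5,1)
{BzkN} → row (2,1) (2,1) (3,3) (5,1)
{BzhS} → row (1,2) (1,2) (2,0) (5,2)
{BzhN} → row (2,1) (2,1) (2,0) (5,2)
{BzgS} → row (1,2) (1,2) (4,5) (4,5)
{BzgN} → row (2,1) (2,1) (4,5) (4,5)
{BxkS, BxkN} → row (5,2) (5,2) (3,3) (5,1)
{BxhS, BxhN} → row (5,2) (5,2) (2,0) (5,2)
{BxgS, BxgN} → row (5,2) (5,2) (4,5) (4,5)
That's 10 distinct rows out of 24 strategies.

10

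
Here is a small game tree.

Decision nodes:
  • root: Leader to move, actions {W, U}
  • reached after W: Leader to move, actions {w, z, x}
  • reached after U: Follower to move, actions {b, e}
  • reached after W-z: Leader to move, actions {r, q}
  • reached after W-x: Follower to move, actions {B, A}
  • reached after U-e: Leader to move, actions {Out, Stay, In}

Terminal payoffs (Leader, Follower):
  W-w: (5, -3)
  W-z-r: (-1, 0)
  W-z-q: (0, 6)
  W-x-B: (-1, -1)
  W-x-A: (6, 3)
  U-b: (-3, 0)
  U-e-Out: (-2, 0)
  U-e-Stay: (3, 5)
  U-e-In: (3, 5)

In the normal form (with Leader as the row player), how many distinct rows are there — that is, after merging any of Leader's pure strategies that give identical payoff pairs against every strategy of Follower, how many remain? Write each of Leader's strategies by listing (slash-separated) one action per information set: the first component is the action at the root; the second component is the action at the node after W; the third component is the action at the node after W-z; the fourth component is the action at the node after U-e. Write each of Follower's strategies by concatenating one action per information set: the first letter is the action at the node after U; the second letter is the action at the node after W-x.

Leader has 36 pure strategies: W/w/r/Out, W/w/r/Stay, W/w/r/In, W/w/q/Out, W/w/q/Stay, W/w/q/In, W/z/r/Out, W/z/r/Stay, W/z/r/In, W/z/q/Out, W/z/q/Stay, W/z/q/In, W/x/r/Out, W/x/r/Stay, W/x/r/In, W/x/q/Out, W/x/q/Stay, W/x/q/In, U/w/r/Out, U/w/r/Stay, U/w/r/In, U/w/q/Out, U/w/q/Stay, U/w/q/In, U/z/r/Out, U/z/r/Stay, U/z/r/In, U/z/q/Out, U/z/q/Stay, U/z/q/In, U/x/r/Out, U/x/r/Stay, U/x/r/In, U/x/q/Out, U/x/q/Stay, U/x/q/In. Columns: bB, bA, eB, eA.
{W/w/r/Out, W/w/r/Stay, W/w/r/In, W/w/q/Out, W/w/q/Stay, W/w/q/In} → row (5,-3) (5,-3) (5,-3) (5,-3)
{W/z/r/Out, W/z/r/Stay, W/z/r/In} → row (-1,0) (-1,0) (-1,0) (-1,0)
{W/z/q/Out, W/z/q/Stay, W/z/q/In} → row (0,6) (0,6) (0,6) (0,6)
{W/x/r/Out, W/x/r/Stay, W/x/r/In, W/x/q/Out, W/x/q/Stay, W/x/q/In} → row (-1,-1) (6,3) (-1,-1) (6,3)
{U/w/r/Out, U/w/q/Out, U/z/r/Out, U/z/q/Out, U/x/r/Out, U/x/q/Out} → row (-3,0) (-3,0) (-2,0) (-2,0)
{U/w/r/Stay, U/w/r/In, U/w/q/Stay, U/w/q/In, U/z/r/Stay, U/z/r/In, U/z/q/Stay, U/z/q/In, U/x/r/Stay, U/x/r/In, U/x/q/Stay, U/x/q/In} → row (-3,0) (-3,0) (3,5) (3,5)
That's 6 distinct rows out of 36 strategies.

6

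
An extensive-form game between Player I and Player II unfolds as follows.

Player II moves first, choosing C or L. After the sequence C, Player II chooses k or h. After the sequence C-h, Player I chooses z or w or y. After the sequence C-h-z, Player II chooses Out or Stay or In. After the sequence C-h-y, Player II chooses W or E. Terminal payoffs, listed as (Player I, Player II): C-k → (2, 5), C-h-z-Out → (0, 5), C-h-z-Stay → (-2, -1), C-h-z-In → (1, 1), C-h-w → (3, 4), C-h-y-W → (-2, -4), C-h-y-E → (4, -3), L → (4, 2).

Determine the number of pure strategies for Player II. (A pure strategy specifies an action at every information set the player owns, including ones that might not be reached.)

24

Player II owns the root with actions {C, L} — two choices.
Player II owns the node after C with actions {k, h} — two choices.
Player II owns the node after C-h-z with actions {Out, Stay, In} — three choices.
Player II owns the node after C-h-y with actions {W, E} — two choices.
A pure strategy fixes one action at each information set independently, so the count is the product 2 × 2 × 3 × 2 = 24.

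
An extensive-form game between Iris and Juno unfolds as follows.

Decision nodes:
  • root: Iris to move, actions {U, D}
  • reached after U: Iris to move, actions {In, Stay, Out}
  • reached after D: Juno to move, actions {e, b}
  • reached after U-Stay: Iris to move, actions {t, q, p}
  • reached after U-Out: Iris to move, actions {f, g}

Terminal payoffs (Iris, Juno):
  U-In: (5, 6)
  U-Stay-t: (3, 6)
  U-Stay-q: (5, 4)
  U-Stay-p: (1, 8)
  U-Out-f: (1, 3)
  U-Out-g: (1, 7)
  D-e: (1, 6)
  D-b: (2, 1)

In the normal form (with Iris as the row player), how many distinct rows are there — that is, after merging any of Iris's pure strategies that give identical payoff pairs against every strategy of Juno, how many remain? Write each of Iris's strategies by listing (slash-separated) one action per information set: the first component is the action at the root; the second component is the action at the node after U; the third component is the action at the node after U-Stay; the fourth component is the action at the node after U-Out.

7

Iris has 36 pure strategies: U/In/t/f, U/In/t/g, U/In/q/f, U/In/q/g, U/In/p/f, U/In/p/g, U/Stay/t/f, U/Stay/t/g, U/Stay/q/f, U/Stay/q/g, U/Stay/p/f, U/Stay/p/g, U/Out/t/f, U/Out/t/g, U/Out/q/f, U/Out/q/g, U/Out/p/f, U/Out/p/g, D/In/t/f, D/In/t/g, D/In/q/f, D/In/q/g, D/In/p/f, D/In/p/g, D/Stay/t/f, D/Stay/t/g, D/Stay/q/f, D/Stay/q/g, D/Stay/p/f, D/Stay/p/g, D/Out/t/f, D/Out/t/g, D/Out/q/f, D/Out/q/g, D/Out/p/f, D/Out/p/g. Columns: e, b.
{U/In/t/f, U/In/t/g, U/In/q/f, U/In/q/g, U/In/p/f, U/In/p/g} → row (5,6) (5,6)
{U/Stay/t/f, U/Stay/t/g} → row (3,6) (3,6)
{U/Stay/q/f, U/Stay/q/g} → row (5,4) (5,4)
{U/Stay/p/f, U/Stay/p/g} → row (1,8) (1,8)
{U/Out/t/f, U/Out/q/f, U/Out/p/f} → row (1,3) (1,3)
{U/Out/t/g, U/Out/q/g, U/Out/p/g} → row (1,7) (1,7)
{D/In/t/f, D/In/t/g, D/In/q/f, D/In/q/g, D/In/p/f, D/In/p/g, D/Stay/t/f, D/Stay/t/g, D/Stay/q/f, D/Stay/q/g, D/Stay/p/f, D/Stay/p/g, D/Out/t/f, D/Out/t/g, D/Out/q/f, D/Out/q/g, D/Out/p/f, D/Out/p/g} → row (1,6) (2,1)
That's 7 distinct rows out of 36 strategies.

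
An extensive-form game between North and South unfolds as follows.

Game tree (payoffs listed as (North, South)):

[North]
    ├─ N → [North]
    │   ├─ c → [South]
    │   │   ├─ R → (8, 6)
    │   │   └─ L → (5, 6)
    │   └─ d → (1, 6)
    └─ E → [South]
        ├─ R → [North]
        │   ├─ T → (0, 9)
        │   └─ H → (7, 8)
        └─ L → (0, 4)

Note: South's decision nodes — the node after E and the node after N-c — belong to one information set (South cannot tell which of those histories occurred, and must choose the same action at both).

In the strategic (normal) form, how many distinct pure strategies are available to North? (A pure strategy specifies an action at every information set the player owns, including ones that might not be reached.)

8

North owns the root with actions {N, E} — two choices.
North owns the node after N with actions {c, d} — two choices.
North owns the node after E-R with actions {T, H} — two choices.
A pure strategy fixes one action at each information set independently, so the count is the product 2 × 2 × 2 = 8.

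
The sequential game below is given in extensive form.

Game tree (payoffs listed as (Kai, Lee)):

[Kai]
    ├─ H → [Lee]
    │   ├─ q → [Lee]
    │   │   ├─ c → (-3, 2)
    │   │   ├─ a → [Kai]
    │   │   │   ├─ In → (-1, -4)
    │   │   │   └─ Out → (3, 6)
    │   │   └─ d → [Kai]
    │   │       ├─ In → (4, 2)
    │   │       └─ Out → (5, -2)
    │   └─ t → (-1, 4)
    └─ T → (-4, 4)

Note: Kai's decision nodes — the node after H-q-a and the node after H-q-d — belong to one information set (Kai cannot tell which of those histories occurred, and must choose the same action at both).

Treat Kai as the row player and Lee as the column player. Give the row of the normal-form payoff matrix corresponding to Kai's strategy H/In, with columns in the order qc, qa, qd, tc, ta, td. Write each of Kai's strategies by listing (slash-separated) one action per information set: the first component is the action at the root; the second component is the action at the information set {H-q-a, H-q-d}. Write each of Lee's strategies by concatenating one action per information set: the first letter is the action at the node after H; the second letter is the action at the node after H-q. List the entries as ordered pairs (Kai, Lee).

(-3,2) (-1,-4) (4,2) (-1,4) (-1,4) (-1,4)

vs qc: Kai plays H → Lee plays q at [H] → Lee plays c at [H-q] → (-3, 2)
vs qa: Kai plays H → Lee plays q at [H] → Lee plays a at [H-q] → Kai plays In at [H-q-a] → (-1, -4)
vs qd: Kai plays H → Lee plays q at [H] → Lee plays d at [H-q] → Kai plays In at [H-q-d] → (4, 2)
vs tc: Kai plays H → Lee plays t at [H] → (-1, 4)
vs ta: Kai plays H → Lee plays t at [H] → (-1, 4)
vs td: Kai plays H → Lee plays t at [H] → (-1, 4)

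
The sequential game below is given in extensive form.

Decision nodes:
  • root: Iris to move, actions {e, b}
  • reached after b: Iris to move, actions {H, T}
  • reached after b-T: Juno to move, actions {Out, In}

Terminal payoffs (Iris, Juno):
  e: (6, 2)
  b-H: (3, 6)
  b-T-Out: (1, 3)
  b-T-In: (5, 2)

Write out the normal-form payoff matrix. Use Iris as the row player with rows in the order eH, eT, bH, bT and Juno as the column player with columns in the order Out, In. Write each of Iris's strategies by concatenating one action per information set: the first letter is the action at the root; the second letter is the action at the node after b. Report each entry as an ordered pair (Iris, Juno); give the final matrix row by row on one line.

Row eH: Out→(6,2), In→(6,2)
Row eT: Out→(6,2), In→(6,2)
Row bH: Out→(3,6), In→(3,6)
Row bT: Out→(1,3), In→(5,2)

eH: (6,2) (6,2) | eT: (6,2) (6,2) | bH: (3,6) (3,6) | bT: (1,3) (5,2)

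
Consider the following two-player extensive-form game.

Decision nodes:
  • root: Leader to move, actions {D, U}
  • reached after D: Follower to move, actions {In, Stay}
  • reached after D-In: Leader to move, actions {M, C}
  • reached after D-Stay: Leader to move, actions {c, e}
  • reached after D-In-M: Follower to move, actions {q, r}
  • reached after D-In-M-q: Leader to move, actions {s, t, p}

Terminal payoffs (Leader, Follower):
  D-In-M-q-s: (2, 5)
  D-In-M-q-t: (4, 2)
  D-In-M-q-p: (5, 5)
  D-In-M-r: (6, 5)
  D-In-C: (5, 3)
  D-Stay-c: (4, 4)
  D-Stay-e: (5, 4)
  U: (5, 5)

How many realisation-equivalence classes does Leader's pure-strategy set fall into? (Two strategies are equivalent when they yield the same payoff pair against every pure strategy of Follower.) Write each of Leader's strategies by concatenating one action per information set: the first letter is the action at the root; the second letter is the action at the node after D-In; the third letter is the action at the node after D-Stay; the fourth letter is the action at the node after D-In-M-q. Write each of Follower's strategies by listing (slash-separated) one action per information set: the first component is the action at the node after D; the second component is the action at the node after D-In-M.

Leader has 24 pure strategies: DMcs, DMct, DMcp, DMes, DMet, DMep, DCcs, DCct, DCcp, DCes, DCet, DCep, UMcs, UMct, UMcp, UMes, UMet, UMep, UCcs, UCct, UCcp, UCes, UCet, UCep. Columns: In/q, In/r, Stay/q, Stay/r.
{DMcs} → row (2,5) (6,5) (4,4) (4,4)
{DMct} → row (4,2) (6,5) (4,4) (4,4)
{DMcp} → row (5,5) (6,5) (4,4) (4,4)
{DMes} → row (2,5) (6,5) (5,4) (5,4)
{DMet} → row (4,2) (6,5) (5,4) (5,4)
{DMep} → row (5,5) (6,5) (5,4) (5,4)
{DCcs, DCct, DCcp} → row (5,3) (5,3) (4,4) (4,4)
{DCes, DCet, DCep} → row (5,3) (5,3) (5,4) (5,4)
{UMcs, UMct, UMcp, UMes, UMet, UMep, UCcs, UCct, UCcp, UCes, UCet, UCep} → row (5,5) (5,5) (5,5) (5,5)
That's 9 distinct rows out of 24 strategies.

9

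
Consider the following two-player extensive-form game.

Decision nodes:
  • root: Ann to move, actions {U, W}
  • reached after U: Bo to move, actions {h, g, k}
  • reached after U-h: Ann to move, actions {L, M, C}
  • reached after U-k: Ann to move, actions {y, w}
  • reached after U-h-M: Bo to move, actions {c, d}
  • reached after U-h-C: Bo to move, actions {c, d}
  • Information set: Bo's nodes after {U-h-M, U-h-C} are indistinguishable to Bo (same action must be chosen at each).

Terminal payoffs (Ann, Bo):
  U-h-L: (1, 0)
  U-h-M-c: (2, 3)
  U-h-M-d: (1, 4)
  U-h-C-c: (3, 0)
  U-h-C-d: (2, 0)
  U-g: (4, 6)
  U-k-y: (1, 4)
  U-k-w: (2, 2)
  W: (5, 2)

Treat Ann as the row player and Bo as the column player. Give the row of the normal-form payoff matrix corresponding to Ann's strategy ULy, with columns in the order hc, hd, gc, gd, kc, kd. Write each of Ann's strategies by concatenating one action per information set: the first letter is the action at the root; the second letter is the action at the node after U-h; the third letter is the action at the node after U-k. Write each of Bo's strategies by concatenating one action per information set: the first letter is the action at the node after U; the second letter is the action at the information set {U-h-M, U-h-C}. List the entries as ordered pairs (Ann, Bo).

(1,0) (1,0) (4,6) (4,6) (1,4) (1,4)

vs hc: Ann plays U → Bo plays h at [U] → Ann plays L at [U-h] → (1, 0)
vs hd: Ann plays U → Bo plays h at [U] → Ann plays L at [U-h] → (1, 0)
vs gc: Ann plays U → Bo plays g at [U] → (4, 6)
vs gd: Ann plays U → Bo plays g at [U] → (4, 6)
vs kc: Ann plays U → Bo plays k at [U] → Ann plays y at [U-k] → (1, 4)
vs kd: Ann plays U → Bo plays k at [U] → Ann plays y at [U-k] → (1, 4)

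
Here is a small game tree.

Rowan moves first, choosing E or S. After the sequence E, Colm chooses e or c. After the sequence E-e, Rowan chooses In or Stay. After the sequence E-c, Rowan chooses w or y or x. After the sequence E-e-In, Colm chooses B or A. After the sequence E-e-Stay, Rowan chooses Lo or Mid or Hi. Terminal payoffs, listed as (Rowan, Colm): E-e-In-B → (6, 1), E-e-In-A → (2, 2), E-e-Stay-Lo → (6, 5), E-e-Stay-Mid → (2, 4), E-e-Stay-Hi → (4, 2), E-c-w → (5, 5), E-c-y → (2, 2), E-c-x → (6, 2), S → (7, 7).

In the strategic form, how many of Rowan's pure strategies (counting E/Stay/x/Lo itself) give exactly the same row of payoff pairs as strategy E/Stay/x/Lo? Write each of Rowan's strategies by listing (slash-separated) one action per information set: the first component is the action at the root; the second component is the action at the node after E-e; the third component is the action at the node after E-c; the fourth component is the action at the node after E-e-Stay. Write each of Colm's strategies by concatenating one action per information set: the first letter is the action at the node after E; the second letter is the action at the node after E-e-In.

1

Row for E/Stay/x/Lo (columns eB, eA, cB, cA): (6,5) (6,5) (6,2) (6,2).
Every one of Rowan's information sets is on the play path for some reply by Colm when Rowan follows E/Stay/x/Lo.
Changing the action at any of them therefore changes at least one column, so only E/Stay/x/Lo itself gives this row.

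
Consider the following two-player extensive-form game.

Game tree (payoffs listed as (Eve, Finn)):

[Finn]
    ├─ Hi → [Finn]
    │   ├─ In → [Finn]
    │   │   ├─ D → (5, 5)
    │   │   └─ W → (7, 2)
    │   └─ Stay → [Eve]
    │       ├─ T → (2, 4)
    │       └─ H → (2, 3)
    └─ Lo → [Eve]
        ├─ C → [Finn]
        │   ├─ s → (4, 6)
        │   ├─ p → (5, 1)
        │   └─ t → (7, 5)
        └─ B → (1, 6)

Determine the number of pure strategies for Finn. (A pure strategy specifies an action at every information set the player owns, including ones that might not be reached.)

24

Finn owns the root with actions {Hi, Lo} — two choices.
Finn owns the node after Hi with actions {In, Stay} — two choices.
Finn owns the node after Hi-In with actions {D, W} — two choices.
Finn owns the node after Lo-C with actions {s, p, t} — three choices.
A pure strategy fixes one action at each information set independently, so the count is the product 2 × 2 × 2 × 3 = 24.
(For reference, Eve has 4 pure strategies, giving a 24×4 normal-form matrix.)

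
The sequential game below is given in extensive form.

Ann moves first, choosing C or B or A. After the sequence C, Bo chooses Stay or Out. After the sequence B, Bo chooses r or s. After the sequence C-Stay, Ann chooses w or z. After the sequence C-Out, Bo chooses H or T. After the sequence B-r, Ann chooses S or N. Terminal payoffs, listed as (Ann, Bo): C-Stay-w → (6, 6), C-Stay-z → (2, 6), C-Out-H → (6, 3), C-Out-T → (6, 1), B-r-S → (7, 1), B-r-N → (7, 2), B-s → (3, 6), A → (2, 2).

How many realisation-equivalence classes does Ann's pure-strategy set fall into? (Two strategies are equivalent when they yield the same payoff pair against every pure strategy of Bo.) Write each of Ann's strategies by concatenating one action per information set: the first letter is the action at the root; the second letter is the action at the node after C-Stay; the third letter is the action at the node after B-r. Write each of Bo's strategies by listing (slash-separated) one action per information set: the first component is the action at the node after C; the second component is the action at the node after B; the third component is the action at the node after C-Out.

Ann has 12 pure strategies: CwS, CwN, CzS, CzN, BwS, BwN, BzS, BzN, AwS, AwN, AzS, AzN. Columns: Stay/r/H, Stay/r/T, Stay/s/H, Stay/s/T, Out/r/H, Out/r/T, Out/s/H, Out/s/T.
{CwS, CwN} → row (6,6) (6,6) (6,6) (6,6) (6,3) (6,1) (6,3) (6,1)
{CzS, CzN} → row (2,6) (2,6) (2,6) (2,6) (6,3) (6,1) (6,3) (6,1)
{BwS, BzS} → row (7,1) (7,1) (3,6) (3,6) (7,1) (7,1) (3,6) (3,6)
{BwN, BzN} → row (7,2) (7,2) (3,6) (3,6) (7,2) (7,2) (3,6) (3,6)
{AwS, AwN, AzS, AzN} → row (2,2) (2,2) (2,2) (2,2) (2,2) (2,2) (2,2) (2,2)
That's 5 distinct rows out of 12 strategies.

5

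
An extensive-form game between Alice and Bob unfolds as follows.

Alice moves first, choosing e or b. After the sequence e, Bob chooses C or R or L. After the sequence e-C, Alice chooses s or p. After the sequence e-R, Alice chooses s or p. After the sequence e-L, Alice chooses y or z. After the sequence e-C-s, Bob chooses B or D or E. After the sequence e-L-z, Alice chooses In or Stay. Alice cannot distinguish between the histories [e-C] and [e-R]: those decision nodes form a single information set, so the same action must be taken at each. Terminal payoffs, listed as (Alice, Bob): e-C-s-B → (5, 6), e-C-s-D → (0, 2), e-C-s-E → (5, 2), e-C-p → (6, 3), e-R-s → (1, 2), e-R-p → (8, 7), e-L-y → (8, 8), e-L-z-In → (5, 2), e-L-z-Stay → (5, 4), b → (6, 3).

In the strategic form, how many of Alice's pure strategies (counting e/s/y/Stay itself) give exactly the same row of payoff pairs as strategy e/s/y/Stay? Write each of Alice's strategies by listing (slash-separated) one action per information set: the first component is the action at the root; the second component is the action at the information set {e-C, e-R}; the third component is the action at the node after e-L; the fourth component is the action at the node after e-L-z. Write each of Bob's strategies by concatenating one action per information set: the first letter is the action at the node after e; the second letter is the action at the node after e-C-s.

Row for e/s/y/Stay (columns CB, CD, CE, RB, RD, RE, LB, LD, LE): (5,6) (0,2) (5,2) (1,2) (1,2) (1,2) (8,8) (8,8) (8,8).
Under e/s/y/Stay, Alice's choice at the node after e-L-z can never be reached regardless of what Bob does, so varying those choices leaves every outcome unchanged.
Holding the reachable choices fixed and varying the unreachable one freely already gives 2 equivalent strategies.
No other strategy reproduces this row, so those 2 are the full class: e/s/y/In, e/s/y/Stay.

2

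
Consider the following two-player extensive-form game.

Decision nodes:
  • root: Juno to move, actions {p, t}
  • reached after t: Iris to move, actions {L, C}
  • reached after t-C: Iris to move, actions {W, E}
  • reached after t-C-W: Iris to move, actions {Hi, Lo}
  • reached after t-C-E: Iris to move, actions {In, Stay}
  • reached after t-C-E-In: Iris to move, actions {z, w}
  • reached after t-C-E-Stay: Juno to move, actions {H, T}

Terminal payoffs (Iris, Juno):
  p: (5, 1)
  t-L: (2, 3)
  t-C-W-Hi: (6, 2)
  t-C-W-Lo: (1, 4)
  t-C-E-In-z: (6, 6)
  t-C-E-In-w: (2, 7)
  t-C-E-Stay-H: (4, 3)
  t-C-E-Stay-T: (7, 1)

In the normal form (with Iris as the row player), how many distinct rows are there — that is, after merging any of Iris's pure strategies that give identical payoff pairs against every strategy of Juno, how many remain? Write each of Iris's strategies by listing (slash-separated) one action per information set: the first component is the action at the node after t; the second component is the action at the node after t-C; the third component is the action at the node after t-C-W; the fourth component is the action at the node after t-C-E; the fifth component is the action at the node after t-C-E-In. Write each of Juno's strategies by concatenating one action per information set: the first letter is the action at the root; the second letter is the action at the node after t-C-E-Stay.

6

Iris has 32 pure strategies: L/W/Hi/In/z, L/W/Hi/In/w, L/W/Hi/Stay/z, L/W/Hi/Stay/w, L/W/Lo/In/z, L/W/Lo/In/w, L/W/Lo/Stay/z, L/W/Lo/Stay/w, L/E/Hi/In/z, L/E/Hi/In/w, L/E/Hi/Stay/z, L/E/Hi/Stay/w, L/E/Lo/In/z, L/E/Lo/In/w, L/E/Lo/Stay/z, L/E/Lo/Stay/w, C/W/Hi/In/z, C/W/Hi/In/w, C/W/Hi/Stay/z, C/W/Hi/Stay/w, C/W/Lo/In/z, C/W/Lo/In/w, C/W/Lo/Stay/z, C/W/Lo/Stay/w, C/E/Hi/In/z, C/E/Hi/In/w, C/E/Hi/Stay/z, C/E/Hi/Stay/w, C/E/Lo/In/z, C/E/Lo/In/w, C/E/Lo/Stay/z, C/E/Lo/Stay/w. Columns: pH, pT, tH, tT.
{L/W/Hi/In/z, L/W/Hi/In/w, L/W/Hi/Stay/z, L/W/Hi/Stay/w, L/W/Lo/In/z, L/W/Lo/In/w, L/W/Lo/Stay/z, L/W/Lo/Stay/w, L/E/Hi/In/z, L/E/Hi/In/w, L/E/Hi/Stay/z, L/E/Hi/Stay/w, L/E/Lo/In/z, L/E/Lo/In/w, L/E/Lo/Stay/z, L/E/Lo/Stay/w} → row (5,1) (5,1) (2,3) (2,3)
{C/W/Hi/In/z, C/W/Hi/In/w, C/W/Hi/Stay/z, C/W/Hi/Stay/w} → row (5,1) (5,1) (6,2) (6,2)
{C/W/Lo/In/z, C/W/Lo/In/w, C/W/Lo/Stay/z, C/W/Lo/Stay/w} → row (5,1) (5,1) (1,4) (1,4)
{C/E/Hi/In/z, C/E/Lo/In/z} → row (5,1) (5,1) (6,6) (6,6)
{C/E/Hi/In/w, C/E/Lo/In/w} → row (5,1) (5,1) (2,7) (2,7)
{C/E/Hi/Stay/z, C/E/Hi/Stay/w, C/E/Lo/Stay/z, C/E/Lo/Stay/w} → row (5,1) (5,1) (4,3) (7,1)
That's 6 distinct rows out of 32 strategies.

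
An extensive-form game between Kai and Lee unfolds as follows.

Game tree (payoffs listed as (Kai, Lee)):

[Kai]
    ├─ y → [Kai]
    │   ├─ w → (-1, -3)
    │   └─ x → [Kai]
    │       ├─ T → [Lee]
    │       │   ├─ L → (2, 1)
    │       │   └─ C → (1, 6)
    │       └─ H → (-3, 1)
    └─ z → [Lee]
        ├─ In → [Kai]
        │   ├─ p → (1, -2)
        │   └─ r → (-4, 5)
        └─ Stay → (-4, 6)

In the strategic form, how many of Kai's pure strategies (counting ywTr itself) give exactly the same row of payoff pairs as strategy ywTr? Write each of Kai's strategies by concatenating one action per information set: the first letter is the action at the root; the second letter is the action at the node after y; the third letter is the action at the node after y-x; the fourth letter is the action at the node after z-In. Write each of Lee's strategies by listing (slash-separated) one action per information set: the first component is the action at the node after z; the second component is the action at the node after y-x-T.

Row for ywTr (columns In/L, In/C, Stay/L, Stay/C): (-1,-3) (-1,-3) (-1,-3) (-1,-3).
Under ywTr, Kai's choice at the node after y-x and at the node after z-In can never be reached regardless of what Lee does, so varying those choices leaves every outcome unchanged.
Holding the reachable choices fixed and varying the unreachable ones freely already gives 2 × 2 = 4 equivalent strategies.
No other strategy reproduces this row, so those 4 are the full class: ywTp, ywTr, ywHp, ywHr.

4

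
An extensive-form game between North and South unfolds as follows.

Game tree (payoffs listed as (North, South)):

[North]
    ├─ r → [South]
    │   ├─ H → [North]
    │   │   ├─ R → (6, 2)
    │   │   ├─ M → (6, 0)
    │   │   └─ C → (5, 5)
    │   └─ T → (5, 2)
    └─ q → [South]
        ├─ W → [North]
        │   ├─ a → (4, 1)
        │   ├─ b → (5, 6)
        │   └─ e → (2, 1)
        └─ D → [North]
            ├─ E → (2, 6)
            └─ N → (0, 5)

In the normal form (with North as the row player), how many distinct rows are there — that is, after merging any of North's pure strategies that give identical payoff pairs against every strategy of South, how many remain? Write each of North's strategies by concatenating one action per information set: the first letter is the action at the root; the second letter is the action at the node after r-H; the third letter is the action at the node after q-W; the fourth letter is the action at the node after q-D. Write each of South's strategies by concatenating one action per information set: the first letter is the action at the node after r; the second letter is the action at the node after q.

9

North has 36 pure strategies: rRaE, rRaN, rRbE, rRbN, rReE, rReN, rMaE, rMaN, rMbE, rMbN, rMeE, rMeN, rCaE, rCaN, rCbE, rCbN, rCeE, rCeN, qRaE, qRaN, qRbE, qRbN, qReE, qReN, qMaE, qMaN, qMbE, qMbN, qMeE, qMeN, qCaE, qCaN, qCbE, qCbN, qCeE, qCeN. Columns: HW, HD, TW, TD.
{rRaE, rRaN, rRbE, rRbN, rReE, rReN} → row (6,2) (6,2) (5,2) (5,2)
{rMaE, rMaN, rMbE, rMbN, rMeE, rMeN} → row (6,0) (6,0) (5,2) (5,2)
{rCaE, rCaN, rCbE, rCbN, rCeE, rCeN} → row (5,5) (5,5) (5,2) (5,2)
{qRaE, qMaE, qCaE} → row (4,1) (2,6) (4,1) (2,6)
{qRaN, qMaN, qCaN} → row (4,1) (0,5) (4,1) (0,5)
{qRbE, qMbE, qCbE} → row (5,6) (2,6) (5,6) (2,6)
{qRbN, qMbN, qCbN} → row (5,6) (0,5) (5,6) (0,5)
{qReE, qMeE, qCeE} → row (2,1) (2,6) (2,1) (2,6)
{qReN, qMeN, qCeN} → row (2,1) (0,5) (2,1) (0,5)
That's 9 distinct rows out of 36 strategies.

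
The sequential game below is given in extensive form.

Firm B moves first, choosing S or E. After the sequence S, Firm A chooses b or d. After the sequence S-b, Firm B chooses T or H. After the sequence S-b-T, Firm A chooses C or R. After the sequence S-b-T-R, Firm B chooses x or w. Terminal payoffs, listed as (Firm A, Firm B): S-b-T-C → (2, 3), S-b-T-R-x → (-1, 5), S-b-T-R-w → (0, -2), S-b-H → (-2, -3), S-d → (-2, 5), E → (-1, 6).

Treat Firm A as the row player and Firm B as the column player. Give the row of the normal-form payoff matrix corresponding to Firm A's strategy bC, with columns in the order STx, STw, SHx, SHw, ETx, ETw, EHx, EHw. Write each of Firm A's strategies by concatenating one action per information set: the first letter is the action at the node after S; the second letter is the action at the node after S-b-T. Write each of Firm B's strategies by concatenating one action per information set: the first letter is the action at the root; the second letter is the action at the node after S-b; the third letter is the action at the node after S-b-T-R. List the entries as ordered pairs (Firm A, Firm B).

(2,3) (2,3) (-2,-3) (-2,-3) (-1,6) (-1,6) (-1,6) (-1,6)

vs STx: Firm B plays S → Firm A plays b at [S] → Firm B plays T at [S-b] → Firm A plays C at [S-b-T] → (2, 3)
vs STw: Firm B plays S → Firm A plays b at [S] → Firm B plays T at [S-b] → Firm A plays C at [S-b-T] → (2, 3)
vs SHx: Firm B plays S → Firm A plays b at [S] → Firm B plays H at [S-b] → (-2, -3)
vs SHw: Firm B plays S → Firm A plays b at [S] → Firm B plays H at [S-b] → (-2, -3)
vs ETx: Firm B plays E → (-1, 6)
vs ETw: Firm B plays E → (-1, 6)
vs EHx: Firm B plays E → (-1, 6)
vs EHw: Firm B plays E → (-1, 6)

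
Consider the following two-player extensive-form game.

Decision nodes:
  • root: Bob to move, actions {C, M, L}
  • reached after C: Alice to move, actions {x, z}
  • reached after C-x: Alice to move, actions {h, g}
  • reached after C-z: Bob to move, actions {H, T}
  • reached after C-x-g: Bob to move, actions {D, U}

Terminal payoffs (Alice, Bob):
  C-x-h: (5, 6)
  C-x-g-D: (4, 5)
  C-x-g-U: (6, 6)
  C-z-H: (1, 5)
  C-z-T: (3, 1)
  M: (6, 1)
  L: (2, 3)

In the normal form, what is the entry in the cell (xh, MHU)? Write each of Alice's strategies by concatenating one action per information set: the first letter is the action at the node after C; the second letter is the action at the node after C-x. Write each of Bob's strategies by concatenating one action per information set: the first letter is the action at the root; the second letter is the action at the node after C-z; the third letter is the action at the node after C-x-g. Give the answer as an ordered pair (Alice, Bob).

(6, 1)

Trace the play path from the root:
  Bob plays M
→ terminal payoff (6, 1).
(Alice's choice at the node after C is never reached on this path, so it doesn't affect the outcome.)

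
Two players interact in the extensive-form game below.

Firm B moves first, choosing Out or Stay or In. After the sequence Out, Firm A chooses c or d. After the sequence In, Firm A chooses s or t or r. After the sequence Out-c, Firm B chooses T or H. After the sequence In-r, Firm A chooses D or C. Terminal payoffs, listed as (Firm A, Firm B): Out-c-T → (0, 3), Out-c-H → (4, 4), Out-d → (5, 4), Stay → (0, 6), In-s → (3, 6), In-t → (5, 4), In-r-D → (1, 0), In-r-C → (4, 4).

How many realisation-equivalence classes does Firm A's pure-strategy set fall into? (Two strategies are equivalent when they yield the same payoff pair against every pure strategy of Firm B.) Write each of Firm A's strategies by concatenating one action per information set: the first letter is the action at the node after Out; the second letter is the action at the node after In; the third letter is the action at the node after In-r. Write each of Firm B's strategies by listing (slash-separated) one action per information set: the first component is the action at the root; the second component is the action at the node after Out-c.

Firm A has 12 pure strategies: csD, csC, ctD, ctC, crD, crC, dsD, dsC, dtD, dtC, drD, drC. Columns: Out/T, Out/H, Stay/T, Stay/H, In/T, In/H.
{csD, csC} → row (0,3) (4,4) (0,6) (0,6) (3,6) (3,6)
{ctD, ctC} → row (0,3) (4,4) (0,6) (0,6) (5,4) (5,4)
{crD} → row (0,3) (4,4) (0,6) (0,6) (1,0) (1,0)
{crC} → row (0,3) (4,4) (0,6) (0,6) (4,4) (4,4)
{dsD, dsC} → row (5,4) (5,4) (0,6) (0,6) (3,6) (3,6)
{dtD, dtC} → row (5,4) (5,4) (0,6) (0,6) (5,4) (5,4)
{drD} → row (5,4) (5,4) (0,6) (0,6) (1,0) (1,0)
{drC} → row (5,4) (5,4) (0,6) (0,6) (4,4) (4,4)
That's 8 distinct rows out of 12 strategies.

8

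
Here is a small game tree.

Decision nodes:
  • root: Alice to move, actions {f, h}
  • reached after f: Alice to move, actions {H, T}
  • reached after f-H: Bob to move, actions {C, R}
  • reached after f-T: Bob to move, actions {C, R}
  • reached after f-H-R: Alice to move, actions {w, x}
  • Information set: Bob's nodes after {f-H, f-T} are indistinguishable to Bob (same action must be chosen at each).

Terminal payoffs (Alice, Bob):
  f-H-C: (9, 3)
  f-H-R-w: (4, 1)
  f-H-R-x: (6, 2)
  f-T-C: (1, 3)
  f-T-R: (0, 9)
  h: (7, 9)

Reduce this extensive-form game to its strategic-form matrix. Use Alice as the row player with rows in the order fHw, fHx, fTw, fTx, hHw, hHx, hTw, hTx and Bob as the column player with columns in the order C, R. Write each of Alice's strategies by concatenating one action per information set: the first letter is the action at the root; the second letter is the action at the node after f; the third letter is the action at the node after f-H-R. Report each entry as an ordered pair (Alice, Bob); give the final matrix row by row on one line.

            C        R
 fHw    (9,3)    (4,1)
 fHx    (9,3)    (6,2)
 fTw    (1,3)    (0,9)
 fTx    (1,3)    (0,9)
 hHw    (7,9)    (7,9)
 hHx    (7,9)    (7,9)
 hTw    (7,9)    (7,9)
 hTx    (7,9)    (7,9)

fHw: (9,3) (4,1) | fHx: (9,3) (6,2) | fTw: (1,3) (0,9) | fTx: (1,3) (0,9) | hHw: (7,9) (7,9) | hHx: (7,9) (7,9) | hTw: (7,9) (7,9) | hTx: (7,9) (7,9)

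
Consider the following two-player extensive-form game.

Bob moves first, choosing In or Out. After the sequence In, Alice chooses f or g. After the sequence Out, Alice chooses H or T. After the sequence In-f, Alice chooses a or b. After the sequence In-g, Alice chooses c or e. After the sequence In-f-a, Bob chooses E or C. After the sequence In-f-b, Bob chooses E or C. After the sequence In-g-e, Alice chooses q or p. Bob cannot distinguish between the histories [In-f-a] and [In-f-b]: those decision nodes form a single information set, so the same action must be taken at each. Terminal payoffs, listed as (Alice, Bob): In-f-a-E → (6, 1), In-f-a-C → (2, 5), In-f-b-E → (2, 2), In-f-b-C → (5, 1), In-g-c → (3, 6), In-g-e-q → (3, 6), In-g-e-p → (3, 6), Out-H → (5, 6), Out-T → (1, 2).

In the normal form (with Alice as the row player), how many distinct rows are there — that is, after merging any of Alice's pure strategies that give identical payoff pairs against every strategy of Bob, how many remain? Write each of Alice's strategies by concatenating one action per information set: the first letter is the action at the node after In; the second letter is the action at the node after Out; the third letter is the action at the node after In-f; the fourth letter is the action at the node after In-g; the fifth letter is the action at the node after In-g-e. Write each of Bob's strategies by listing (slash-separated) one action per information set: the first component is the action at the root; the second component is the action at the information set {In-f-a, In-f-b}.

Alice has 32 pure strategies: fHacq, fHacp, fHaeq, fHaep, fHbcq, fHbcp, fHbeq, fHbep, fTacq, fTacp, fTaeq, fTaep, fTbcq, fTbcp, fTbeq, fTbep, gHacq, gHacp, gHaeq, gHaep, gHbcq, gHbcp, gHbeq, gHbep, gTacq, gTacp, gTaeq, gTaep, gTbcq, gTbcp, gTbeq, gTbep. Columns: In/E, In/C, Out/E, Out/C.
{fHacq, fHacp, fHaeq, fHaep} → row (6,1) (2,5) (5,6) (5,6)
{fHbcq, fHbcp, fHbeq, fHbep} → row (2,2) (5,1) (5,6) (5,6)
{fTacq, fTacp, fTaeq, fTaep} → row (6,1) (2,5) (1,2) (1,2)
{fTbcq, fTbcp, fTbeq, fTbep} → row (2,2) (5,1) (1,2) (1,2)
{gHacq, gHacp, gHaeq, gHaep, gHbcq, gHbcp, gHbeq, gHbep} → row (3,6) (3,6) (5,6) (5,6)
{gTacq, gTacp, gTaeq, gTaep, gTbcq, gTbcp, gTbeq, gTbep} → row (3,6) (3,6) (1,2) (1,2)
That's 6 distinct rows out of 32 strategies.

6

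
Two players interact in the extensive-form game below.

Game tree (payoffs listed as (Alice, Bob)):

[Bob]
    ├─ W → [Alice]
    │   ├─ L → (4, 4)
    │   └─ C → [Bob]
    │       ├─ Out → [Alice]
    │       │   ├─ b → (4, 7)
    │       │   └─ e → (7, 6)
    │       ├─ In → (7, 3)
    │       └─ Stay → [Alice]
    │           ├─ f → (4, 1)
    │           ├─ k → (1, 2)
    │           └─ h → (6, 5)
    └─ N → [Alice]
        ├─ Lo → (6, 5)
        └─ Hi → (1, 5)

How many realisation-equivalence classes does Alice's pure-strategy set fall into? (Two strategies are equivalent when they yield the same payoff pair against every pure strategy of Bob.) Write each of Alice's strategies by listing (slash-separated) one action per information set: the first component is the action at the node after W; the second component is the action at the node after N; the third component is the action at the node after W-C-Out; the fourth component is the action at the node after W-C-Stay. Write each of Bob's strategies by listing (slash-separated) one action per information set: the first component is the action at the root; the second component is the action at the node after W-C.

14

Alice has 24 pure strategies: L/Lo/b/f, L/Lo/b/k, L/Lo/b/h, L/Lo/e/f, L/Lo/e/k, L/Lo/e/h, L/Hi/b/f, L/Hi/b/k, L/Hi/b/h, L/Hi/e/f, L/Hi/e/k, L/Hi/e/h, C/Lo/b/f, C/Lo/b/k, C/Lo/b/h, C/Lo/e/f, C/Lo/e/k, C/Lo/e/h, C/Hi/b/f, C/Hi/b/k, C/Hi/b/h, C/Hi/e/f, C/Hi/e/k, C/Hi/e/h. Columns: W/Out, W/In, W/Stay, N/Out, N/In, N/Stay.
{L/Lo/b/f, L/Lo/b/k, L/Lo/b/h, L/Lo/e/f, L/Lo/e/k, L/Lo/e/h} → row (4,4) (4,4) (4,4) (6,5) (6,5) (6,5)
{L/Hi/b/f, L/Hi/b/k, L/Hi/b/h, L/Hi/e/f, L/Hi/e/k, L/Hi/e/h} → row (4,4) (4,4) (4,4) (1,5) (1,5) (1,5)
{C/Lo/b/f} → row (4,7) (7,3) (4,1) (6,5) (6,5) (6,5)
{C/Lo/b/k} → row (4,7) (7,3) (1,2) (6,5) (6,5) (6,5)
{C/Lo/b/h} → row (4,7) (7,3) (6,5) (6,5) (6,5) (6,5)
{C/Lo/e/f} → row (7,6) (7,3) (4,1) (6,5) (6,5) (6,5)
{C/Lo/e/k} → row (7,6) (7,3) (1,2) (6,5) (6,5) (6,5)
{C/Lo/e/h} → row (7,6) (7,3) (6,5) (6,5) (6,5) (6,5)
{C/Hi/b/f} → row (4,7) (7,3) (4,1) (1,5) (1,5) (1,5)
{C/Hi/b/k} → row (4,7) (7,3) (1,2) (1,5) (1,5) (1,5)
{C/Hi/b/h} → row (4,7) (7,3) (6,5) (1,5) (1,5) (1,5)
{C/Hi/e/f} → row (7,6) (7,3) (4,1) (1,5) (1,5) (1,5)
{C/Hi/e/k} → row (7,6) (7,3) (1,2) (1,5) (1,5) (1,5)
{C/Hi/e/h} → row (7,6) (7,3) (6,5) (1,5) (1,5) (1,5)
That's 14 distinct rows out of 24 strategies.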